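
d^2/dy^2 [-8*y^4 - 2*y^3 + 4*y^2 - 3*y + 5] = -96*y^2 - 12*y + 8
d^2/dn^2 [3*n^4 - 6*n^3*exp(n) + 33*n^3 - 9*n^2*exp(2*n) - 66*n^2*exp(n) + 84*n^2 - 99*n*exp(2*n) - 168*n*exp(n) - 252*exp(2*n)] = -6*n^3*exp(n) - 36*n^2*exp(2*n) - 102*n^2*exp(n) + 36*n^2 - 468*n*exp(2*n) - 468*n*exp(n) + 198*n - 1422*exp(2*n) - 468*exp(n) + 168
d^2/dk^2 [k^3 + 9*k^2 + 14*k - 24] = 6*k + 18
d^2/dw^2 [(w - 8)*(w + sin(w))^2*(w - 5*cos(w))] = (16 - 2*w)*(w + sin(w))*(w - 5*cos(w))*sin(w) + (w + sin(w))^2*(5*w - 40)*cos(w) + (w + sin(w))^2*(10*sin(w) + 2) + 4*(w + sin(w))*(w - 5*cos(w))*(cos(w) + 1) + (w + sin(w))*(4*w - 32)*(5*sin(w) + 1)*(cos(w) + 1) + (w - 5*cos(w))*(2*w - 16)*(cos(w) + 1)^2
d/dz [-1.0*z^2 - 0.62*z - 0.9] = -2.0*z - 0.62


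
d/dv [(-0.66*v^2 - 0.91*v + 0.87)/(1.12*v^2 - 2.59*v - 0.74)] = (2.7286*v^2 - 0.972*v + 2.9267)/(1.2544*v^4 - 5.8016*v^3 + 5.0505*v^2 + 3.8332*v + 0.5476)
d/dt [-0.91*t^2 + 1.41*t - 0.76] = 1.41 - 1.82*t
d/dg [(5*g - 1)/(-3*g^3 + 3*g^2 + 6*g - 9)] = (-5*g^3 + 5*g^2 + 10*g - (5*g - 1)*(-3*g^2 + 2*g + 2) - 15)/(3*(g^3 - g^2 - 2*g + 3)^2)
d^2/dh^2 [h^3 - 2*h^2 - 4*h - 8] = 6*h - 4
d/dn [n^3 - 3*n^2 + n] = 3*n^2 - 6*n + 1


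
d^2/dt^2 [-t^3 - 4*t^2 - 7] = -6*t - 8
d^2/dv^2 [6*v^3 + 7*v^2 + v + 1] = 36*v + 14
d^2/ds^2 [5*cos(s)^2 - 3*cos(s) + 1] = 3*cos(s) - 10*cos(2*s)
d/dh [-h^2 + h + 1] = 1 - 2*h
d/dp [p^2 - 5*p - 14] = 2*p - 5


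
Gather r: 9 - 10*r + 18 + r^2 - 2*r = r^2 - 12*r + 27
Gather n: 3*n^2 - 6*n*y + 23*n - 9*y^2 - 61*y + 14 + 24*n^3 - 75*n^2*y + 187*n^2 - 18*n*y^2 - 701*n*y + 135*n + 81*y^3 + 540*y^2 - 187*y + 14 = 24*n^3 + n^2*(190 - 75*y) + n*(-18*y^2 - 707*y + 158) + 81*y^3 + 531*y^2 - 248*y + 28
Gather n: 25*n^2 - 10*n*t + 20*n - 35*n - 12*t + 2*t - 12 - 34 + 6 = 25*n^2 + n*(-10*t - 15) - 10*t - 40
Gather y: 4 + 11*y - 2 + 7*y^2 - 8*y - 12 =7*y^2 + 3*y - 10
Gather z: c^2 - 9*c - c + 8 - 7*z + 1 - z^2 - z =c^2 - 10*c - z^2 - 8*z + 9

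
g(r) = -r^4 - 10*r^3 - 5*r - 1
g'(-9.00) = 481.00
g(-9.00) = 773.00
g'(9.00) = -5351.00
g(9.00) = -13897.00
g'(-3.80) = -218.71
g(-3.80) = 358.21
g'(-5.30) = -252.19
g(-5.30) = 725.22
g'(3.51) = -547.58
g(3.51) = -602.77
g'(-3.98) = -228.03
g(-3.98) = 398.43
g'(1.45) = -80.27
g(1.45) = -43.16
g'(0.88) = -30.96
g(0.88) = -12.81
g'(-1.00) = -31.00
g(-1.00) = 13.00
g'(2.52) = -259.52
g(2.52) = -213.96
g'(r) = -4*r^3 - 30*r^2 - 5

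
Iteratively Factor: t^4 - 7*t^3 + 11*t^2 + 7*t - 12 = (t + 1)*(t^3 - 8*t^2 + 19*t - 12) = (t - 1)*(t + 1)*(t^2 - 7*t + 12) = (t - 3)*(t - 1)*(t + 1)*(t - 4)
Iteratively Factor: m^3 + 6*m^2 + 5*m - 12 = (m - 1)*(m^2 + 7*m + 12) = (m - 1)*(m + 3)*(m + 4)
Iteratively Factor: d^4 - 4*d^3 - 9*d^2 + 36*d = (d)*(d^3 - 4*d^2 - 9*d + 36) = d*(d - 3)*(d^2 - d - 12) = d*(d - 3)*(d + 3)*(d - 4)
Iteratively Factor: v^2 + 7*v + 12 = (v + 4)*(v + 3)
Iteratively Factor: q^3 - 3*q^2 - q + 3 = (q - 1)*(q^2 - 2*q - 3) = (q - 3)*(q - 1)*(q + 1)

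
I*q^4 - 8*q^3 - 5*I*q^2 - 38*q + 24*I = (q - I)*(q + 4*I)*(q + 6*I)*(I*q + 1)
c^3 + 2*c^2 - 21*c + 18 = (c - 3)*(c - 1)*(c + 6)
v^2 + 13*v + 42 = (v + 6)*(v + 7)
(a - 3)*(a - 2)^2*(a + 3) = a^4 - 4*a^3 - 5*a^2 + 36*a - 36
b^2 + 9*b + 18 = (b + 3)*(b + 6)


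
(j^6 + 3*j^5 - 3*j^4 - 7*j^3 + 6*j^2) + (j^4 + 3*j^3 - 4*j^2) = j^6 + 3*j^5 - 2*j^4 - 4*j^3 + 2*j^2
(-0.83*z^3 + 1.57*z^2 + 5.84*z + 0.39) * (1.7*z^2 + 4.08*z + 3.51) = -1.411*z^5 - 0.7174*z^4 + 13.4203*z^3 + 30.0009*z^2 + 22.0896*z + 1.3689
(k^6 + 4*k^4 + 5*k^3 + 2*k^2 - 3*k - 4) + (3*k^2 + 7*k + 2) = k^6 + 4*k^4 + 5*k^3 + 5*k^2 + 4*k - 2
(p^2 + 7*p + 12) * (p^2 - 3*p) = p^4 + 4*p^3 - 9*p^2 - 36*p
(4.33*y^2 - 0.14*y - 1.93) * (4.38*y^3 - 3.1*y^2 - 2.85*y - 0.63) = 18.9654*y^5 - 14.0362*y^4 - 20.3599*y^3 + 3.6541*y^2 + 5.5887*y + 1.2159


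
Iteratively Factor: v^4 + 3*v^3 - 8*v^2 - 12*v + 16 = (v - 2)*(v^3 + 5*v^2 + 2*v - 8) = (v - 2)*(v + 4)*(v^2 + v - 2) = (v - 2)*(v - 1)*(v + 4)*(v + 2)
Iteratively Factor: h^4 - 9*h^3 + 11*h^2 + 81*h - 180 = (h - 3)*(h^3 - 6*h^2 - 7*h + 60) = (h - 4)*(h - 3)*(h^2 - 2*h - 15) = (h - 5)*(h - 4)*(h - 3)*(h + 3)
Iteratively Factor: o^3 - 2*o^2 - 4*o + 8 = (o + 2)*(o^2 - 4*o + 4) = (o - 2)*(o + 2)*(o - 2)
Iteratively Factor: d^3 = (d)*(d^2) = d^2*(d)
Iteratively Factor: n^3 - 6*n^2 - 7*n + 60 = (n - 5)*(n^2 - n - 12) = (n - 5)*(n - 4)*(n + 3)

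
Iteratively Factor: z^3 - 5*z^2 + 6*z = (z - 2)*(z^2 - 3*z) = z*(z - 2)*(z - 3)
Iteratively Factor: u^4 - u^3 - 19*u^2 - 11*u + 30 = (u - 5)*(u^3 + 4*u^2 + u - 6) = (u - 5)*(u + 3)*(u^2 + u - 2) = (u - 5)*(u - 1)*(u + 3)*(u + 2)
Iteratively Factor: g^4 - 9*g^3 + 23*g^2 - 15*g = (g - 3)*(g^3 - 6*g^2 + 5*g) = g*(g - 3)*(g^2 - 6*g + 5) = g*(g - 3)*(g - 1)*(g - 5)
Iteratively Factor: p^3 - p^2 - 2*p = (p + 1)*(p^2 - 2*p) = (p - 2)*(p + 1)*(p)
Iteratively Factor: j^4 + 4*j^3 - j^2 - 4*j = (j + 1)*(j^3 + 3*j^2 - 4*j) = j*(j + 1)*(j^2 + 3*j - 4) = j*(j + 1)*(j + 4)*(j - 1)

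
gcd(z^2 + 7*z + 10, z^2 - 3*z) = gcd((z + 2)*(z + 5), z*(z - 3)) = 1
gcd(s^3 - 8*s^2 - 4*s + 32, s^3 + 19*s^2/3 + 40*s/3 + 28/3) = s + 2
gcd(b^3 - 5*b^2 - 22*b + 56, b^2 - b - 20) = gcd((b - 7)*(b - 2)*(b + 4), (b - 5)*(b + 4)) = b + 4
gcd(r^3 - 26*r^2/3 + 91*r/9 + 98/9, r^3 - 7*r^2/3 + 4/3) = r + 2/3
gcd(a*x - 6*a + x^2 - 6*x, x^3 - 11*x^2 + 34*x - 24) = x - 6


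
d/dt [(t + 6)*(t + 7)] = 2*t + 13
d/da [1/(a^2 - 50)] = -2*a/(a^2 - 50)^2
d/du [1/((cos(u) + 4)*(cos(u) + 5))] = (2*cos(u) + 9)*sin(u)/((cos(u) + 4)^2*(cos(u) + 5)^2)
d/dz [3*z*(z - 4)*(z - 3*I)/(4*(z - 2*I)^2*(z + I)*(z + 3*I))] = (-3*z^5 + z^4*(24 + 12*I) + z^3*(3 - 60*I) + z^2*(120 - 18*I) + z*(108 - 36*I) - 216)/(4*z^7 + 8*I*z^6 + 56*z^5 + 80*I*z^4 + 260*z^3 + 232*I*z^2 + 336*z + 288*I)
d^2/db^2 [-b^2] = -2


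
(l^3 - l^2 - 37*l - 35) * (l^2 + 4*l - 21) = l^5 + 3*l^4 - 62*l^3 - 162*l^2 + 637*l + 735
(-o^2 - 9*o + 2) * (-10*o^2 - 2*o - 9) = 10*o^4 + 92*o^3 + 7*o^2 + 77*o - 18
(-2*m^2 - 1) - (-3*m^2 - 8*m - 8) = m^2 + 8*m + 7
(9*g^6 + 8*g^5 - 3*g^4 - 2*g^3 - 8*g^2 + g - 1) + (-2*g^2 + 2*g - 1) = 9*g^6 + 8*g^5 - 3*g^4 - 2*g^3 - 10*g^2 + 3*g - 2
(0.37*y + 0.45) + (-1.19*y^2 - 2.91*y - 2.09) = -1.19*y^2 - 2.54*y - 1.64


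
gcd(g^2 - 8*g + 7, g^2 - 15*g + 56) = g - 7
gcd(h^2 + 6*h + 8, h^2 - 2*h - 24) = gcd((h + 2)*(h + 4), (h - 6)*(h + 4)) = h + 4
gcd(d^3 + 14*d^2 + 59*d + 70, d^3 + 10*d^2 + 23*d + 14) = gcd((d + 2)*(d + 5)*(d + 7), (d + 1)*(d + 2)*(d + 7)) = d^2 + 9*d + 14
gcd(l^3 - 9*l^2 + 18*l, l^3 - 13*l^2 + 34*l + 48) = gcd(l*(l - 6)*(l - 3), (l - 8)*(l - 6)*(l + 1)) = l - 6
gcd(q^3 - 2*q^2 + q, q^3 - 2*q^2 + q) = q^3 - 2*q^2 + q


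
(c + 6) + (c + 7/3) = 2*c + 25/3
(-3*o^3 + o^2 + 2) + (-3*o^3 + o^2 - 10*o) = -6*o^3 + 2*o^2 - 10*o + 2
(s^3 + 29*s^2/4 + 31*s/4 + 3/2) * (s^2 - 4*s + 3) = s^5 + 13*s^4/4 - 73*s^3/4 - 31*s^2/4 + 69*s/4 + 9/2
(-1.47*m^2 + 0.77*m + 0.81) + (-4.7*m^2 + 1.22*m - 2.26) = -6.17*m^2 + 1.99*m - 1.45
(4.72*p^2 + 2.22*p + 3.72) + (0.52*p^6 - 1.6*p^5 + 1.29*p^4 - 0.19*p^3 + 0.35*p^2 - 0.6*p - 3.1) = 0.52*p^6 - 1.6*p^5 + 1.29*p^4 - 0.19*p^3 + 5.07*p^2 + 1.62*p + 0.62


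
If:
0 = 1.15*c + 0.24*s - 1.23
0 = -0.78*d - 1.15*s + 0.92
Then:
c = 1.0695652173913 - 0.208695652173913*s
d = 1.17948717948718 - 1.47435897435897*s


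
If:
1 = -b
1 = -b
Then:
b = -1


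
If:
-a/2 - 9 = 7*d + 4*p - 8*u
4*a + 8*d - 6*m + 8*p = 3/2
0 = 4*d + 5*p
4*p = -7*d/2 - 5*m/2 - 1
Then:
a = 97/78 - 464*u/351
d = 800*u/351 - 395/156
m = -32*u/117 - 5/52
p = 79/39 - 640*u/351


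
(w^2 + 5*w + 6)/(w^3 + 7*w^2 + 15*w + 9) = (w + 2)/(w^2 + 4*w + 3)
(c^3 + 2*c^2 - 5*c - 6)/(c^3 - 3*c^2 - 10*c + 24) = (c + 1)/(c - 4)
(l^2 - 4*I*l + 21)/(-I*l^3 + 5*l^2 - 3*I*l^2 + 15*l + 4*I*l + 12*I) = (I*l^2 + 4*l + 21*I)/(l^3 + l^2*(3 + 5*I) + l*(-4 + 15*I) - 12)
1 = 1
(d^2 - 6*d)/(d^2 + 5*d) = (d - 6)/(d + 5)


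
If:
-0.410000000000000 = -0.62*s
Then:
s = 0.66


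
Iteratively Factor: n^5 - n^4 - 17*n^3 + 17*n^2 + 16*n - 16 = (n - 1)*(n^4 - 17*n^2 + 16) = (n - 1)^2*(n^3 + n^2 - 16*n - 16) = (n - 4)*(n - 1)^2*(n^2 + 5*n + 4) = (n - 4)*(n - 1)^2*(n + 4)*(n + 1)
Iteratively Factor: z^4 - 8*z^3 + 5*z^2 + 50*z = (z + 2)*(z^3 - 10*z^2 + 25*z) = (z - 5)*(z + 2)*(z^2 - 5*z) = z*(z - 5)*(z + 2)*(z - 5)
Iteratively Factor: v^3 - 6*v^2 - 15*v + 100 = (v + 4)*(v^2 - 10*v + 25) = (v - 5)*(v + 4)*(v - 5)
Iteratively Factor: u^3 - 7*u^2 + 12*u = (u - 3)*(u^2 - 4*u) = u*(u - 3)*(u - 4)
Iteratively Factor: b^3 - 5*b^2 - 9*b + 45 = (b + 3)*(b^2 - 8*b + 15) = (b - 5)*(b + 3)*(b - 3)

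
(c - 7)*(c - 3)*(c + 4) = c^3 - 6*c^2 - 19*c + 84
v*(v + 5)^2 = v^3 + 10*v^2 + 25*v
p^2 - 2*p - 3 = (p - 3)*(p + 1)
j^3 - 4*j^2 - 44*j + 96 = (j - 8)*(j - 2)*(j + 6)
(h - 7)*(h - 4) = h^2 - 11*h + 28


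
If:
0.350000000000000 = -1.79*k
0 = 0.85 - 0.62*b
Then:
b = 1.37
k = -0.20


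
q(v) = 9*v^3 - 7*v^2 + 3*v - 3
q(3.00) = 186.00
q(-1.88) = -93.18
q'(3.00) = 204.00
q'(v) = 27*v^2 - 14*v + 3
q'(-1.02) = 45.37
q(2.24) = 69.75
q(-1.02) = -22.89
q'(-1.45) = 80.07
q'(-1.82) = 117.91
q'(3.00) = 204.00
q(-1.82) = -85.90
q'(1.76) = 62.00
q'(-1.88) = 124.75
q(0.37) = -2.39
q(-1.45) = -49.51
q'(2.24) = 107.12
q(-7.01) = -3468.26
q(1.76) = 29.66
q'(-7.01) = 1427.92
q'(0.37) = 1.52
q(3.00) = 186.00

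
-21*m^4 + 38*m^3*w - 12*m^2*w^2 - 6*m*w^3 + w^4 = (-7*m + w)*(-m + w)^2*(3*m + w)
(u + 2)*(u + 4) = u^2 + 6*u + 8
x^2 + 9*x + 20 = (x + 4)*(x + 5)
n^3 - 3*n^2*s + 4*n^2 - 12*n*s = n*(n + 4)*(n - 3*s)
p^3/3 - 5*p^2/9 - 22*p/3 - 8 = (p/3 + 1)*(p - 6)*(p + 4/3)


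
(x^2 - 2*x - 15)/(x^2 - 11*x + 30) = (x + 3)/(x - 6)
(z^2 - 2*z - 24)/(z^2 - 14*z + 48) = (z + 4)/(z - 8)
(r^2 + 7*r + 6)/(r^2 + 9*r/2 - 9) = 2*(r + 1)/(2*r - 3)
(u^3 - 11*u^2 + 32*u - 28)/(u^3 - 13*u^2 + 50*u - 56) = (u - 2)/(u - 4)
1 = 1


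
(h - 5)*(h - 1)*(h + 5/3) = h^3 - 13*h^2/3 - 5*h + 25/3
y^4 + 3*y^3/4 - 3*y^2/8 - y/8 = y*(y - 1/2)*(y + 1/4)*(y + 1)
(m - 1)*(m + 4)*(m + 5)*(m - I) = m^4 + 8*m^3 - I*m^3 + 11*m^2 - 8*I*m^2 - 20*m - 11*I*m + 20*I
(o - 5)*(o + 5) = o^2 - 25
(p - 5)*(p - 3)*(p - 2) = p^3 - 10*p^2 + 31*p - 30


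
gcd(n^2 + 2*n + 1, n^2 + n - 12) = 1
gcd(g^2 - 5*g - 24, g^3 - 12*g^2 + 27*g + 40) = g - 8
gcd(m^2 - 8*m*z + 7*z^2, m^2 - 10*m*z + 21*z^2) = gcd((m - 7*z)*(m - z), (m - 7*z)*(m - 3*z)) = -m + 7*z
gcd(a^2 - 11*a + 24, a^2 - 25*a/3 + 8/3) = a - 8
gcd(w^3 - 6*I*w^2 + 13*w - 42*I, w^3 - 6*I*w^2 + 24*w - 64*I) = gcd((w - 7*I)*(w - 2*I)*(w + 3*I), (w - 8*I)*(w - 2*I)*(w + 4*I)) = w - 2*I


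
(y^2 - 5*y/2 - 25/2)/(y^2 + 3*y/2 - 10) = (2*y^2 - 5*y - 25)/(2*y^2 + 3*y - 20)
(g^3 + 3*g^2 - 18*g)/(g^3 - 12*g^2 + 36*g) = (g^2 + 3*g - 18)/(g^2 - 12*g + 36)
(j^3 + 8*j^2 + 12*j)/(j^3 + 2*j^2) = (j + 6)/j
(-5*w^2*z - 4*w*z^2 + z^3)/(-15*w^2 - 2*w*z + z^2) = z*(w + z)/(3*w + z)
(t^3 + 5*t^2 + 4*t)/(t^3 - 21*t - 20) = t/(t - 5)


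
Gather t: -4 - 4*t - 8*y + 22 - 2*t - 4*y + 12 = -6*t - 12*y + 30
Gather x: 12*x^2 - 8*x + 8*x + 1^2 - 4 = 12*x^2 - 3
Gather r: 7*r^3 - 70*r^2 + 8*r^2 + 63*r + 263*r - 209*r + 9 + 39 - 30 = 7*r^3 - 62*r^2 + 117*r + 18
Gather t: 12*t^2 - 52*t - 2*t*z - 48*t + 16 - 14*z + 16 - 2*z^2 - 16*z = 12*t^2 + t*(-2*z - 100) - 2*z^2 - 30*z + 32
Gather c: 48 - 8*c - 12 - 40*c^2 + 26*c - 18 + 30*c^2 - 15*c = -10*c^2 + 3*c + 18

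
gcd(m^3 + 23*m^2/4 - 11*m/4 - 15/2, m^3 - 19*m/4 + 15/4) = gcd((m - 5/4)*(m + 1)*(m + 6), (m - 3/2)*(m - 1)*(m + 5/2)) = 1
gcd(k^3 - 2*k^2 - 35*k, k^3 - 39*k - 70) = k^2 - 2*k - 35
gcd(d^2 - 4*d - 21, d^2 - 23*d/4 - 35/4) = d - 7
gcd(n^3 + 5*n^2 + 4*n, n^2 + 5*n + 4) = n^2 + 5*n + 4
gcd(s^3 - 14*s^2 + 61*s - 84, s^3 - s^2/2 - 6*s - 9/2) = s - 3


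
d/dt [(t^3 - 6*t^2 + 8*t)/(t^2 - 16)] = (t^2 + 8*t - 8)/(t^2 + 8*t + 16)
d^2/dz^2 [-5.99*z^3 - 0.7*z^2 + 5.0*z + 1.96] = -35.94*z - 1.4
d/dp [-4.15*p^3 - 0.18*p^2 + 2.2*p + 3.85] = -12.45*p^2 - 0.36*p + 2.2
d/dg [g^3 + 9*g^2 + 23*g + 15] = 3*g^2 + 18*g + 23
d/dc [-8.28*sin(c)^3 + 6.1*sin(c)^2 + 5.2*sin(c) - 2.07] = (-24.84*sin(c)^2 + 12.2*sin(c) + 5.2)*cos(c)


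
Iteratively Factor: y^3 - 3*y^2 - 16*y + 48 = (y - 4)*(y^2 + y - 12) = (y - 4)*(y - 3)*(y + 4)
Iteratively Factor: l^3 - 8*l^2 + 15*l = (l - 3)*(l^2 - 5*l) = (l - 5)*(l - 3)*(l)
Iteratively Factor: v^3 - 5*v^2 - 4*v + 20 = (v - 2)*(v^2 - 3*v - 10) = (v - 2)*(v + 2)*(v - 5)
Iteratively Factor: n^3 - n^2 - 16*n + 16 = (n - 4)*(n^2 + 3*n - 4) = (n - 4)*(n + 4)*(n - 1)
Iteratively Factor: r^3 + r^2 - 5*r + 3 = (r + 3)*(r^2 - 2*r + 1) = (r - 1)*(r + 3)*(r - 1)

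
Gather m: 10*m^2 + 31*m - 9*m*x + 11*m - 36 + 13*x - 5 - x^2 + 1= 10*m^2 + m*(42 - 9*x) - x^2 + 13*x - 40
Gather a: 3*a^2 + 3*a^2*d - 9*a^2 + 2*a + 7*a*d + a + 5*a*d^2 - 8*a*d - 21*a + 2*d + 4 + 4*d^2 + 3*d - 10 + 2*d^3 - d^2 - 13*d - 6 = a^2*(3*d - 6) + a*(5*d^2 - d - 18) + 2*d^3 + 3*d^2 - 8*d - 12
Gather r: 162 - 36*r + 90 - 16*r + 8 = 260 - 52*r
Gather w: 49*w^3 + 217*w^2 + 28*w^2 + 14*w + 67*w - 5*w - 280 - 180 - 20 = 49*w^3 + 245*w^2 + 76*w - 480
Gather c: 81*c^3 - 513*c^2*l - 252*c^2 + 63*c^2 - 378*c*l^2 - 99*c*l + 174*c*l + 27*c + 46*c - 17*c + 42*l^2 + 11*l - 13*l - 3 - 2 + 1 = 81*c^3 + c^2*(-513*l - 189) + c*(-378*l^2 + 75*l + 56) + 42*l^2 - 2*l - 4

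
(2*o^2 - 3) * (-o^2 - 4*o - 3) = -2*o^4 - 8*o^3 - 3*o^2 + 12*o + 9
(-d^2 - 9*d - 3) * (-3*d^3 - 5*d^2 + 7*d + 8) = 3*d^5 + 32*d^4 + 47*d^3 - 56*d^2 - 93*d - 24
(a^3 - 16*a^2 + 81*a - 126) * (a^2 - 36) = a^5 - 16*a^4 + 45*a^3 + 450*a^2 - 2916*a + 4536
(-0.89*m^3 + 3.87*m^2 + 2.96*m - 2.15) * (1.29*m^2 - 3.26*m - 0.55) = -1.1481*m^5 + 7.8937*m^4 - 8.3083*m^3 - 14.5516*m^2 + 5.381*m + 1.1825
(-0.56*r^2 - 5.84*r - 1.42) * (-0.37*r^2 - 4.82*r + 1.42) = 0.2072*r^4 + 4.86*r^3 + 27.879*r^2 - 1.4484*r - 2.0164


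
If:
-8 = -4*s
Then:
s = 2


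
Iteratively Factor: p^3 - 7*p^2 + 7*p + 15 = (p + 1)*(p^2 - 8*p + 15) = (p - 3)*(p + 1)*(p - 5)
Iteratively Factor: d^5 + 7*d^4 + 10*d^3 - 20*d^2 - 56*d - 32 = (d + 1)*(d^4 + 6*d^3 + 4*d^2 - 24*d - 32) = (d + 1)*(d + 2)*(d^3 + 4*d^2 - 4*d - 16) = (d + 1)*(d + 2)^2*(d^2 + 2*d - 8) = (d - 2)*(d + 1)*(d + 2)^2*(d + 4)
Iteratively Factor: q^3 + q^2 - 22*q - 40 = (q + 4)*(q^2 - 3*q - 10) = (q + 2)*(q + 4)*(q - 5)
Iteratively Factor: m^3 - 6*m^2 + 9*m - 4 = (m - 1)*(m^2 - 5*m + 4) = (m - 1)^2*(m - 4)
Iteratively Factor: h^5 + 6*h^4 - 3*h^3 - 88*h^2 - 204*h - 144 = (h + 2)*(h^4 + 4*h^3 - 11*h^2 - 66*h - 72) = (h - 4)*(h + 2)*(h^3 + 8*h^2 + 21*h + 18) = (h - 4)*(h + 2)*(h + 3)*(h^2 + 5*h + 6) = (h - 4)*(h + 2)*(h + 3)^2*(h + 2)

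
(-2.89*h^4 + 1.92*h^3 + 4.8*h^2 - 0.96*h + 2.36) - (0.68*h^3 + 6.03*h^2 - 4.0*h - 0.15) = -2.89*h^4 + 1.24*h^3 - 1.23*h^2 + 3.04*h + 2.51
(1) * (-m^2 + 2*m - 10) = -m^2 + 2*m - 10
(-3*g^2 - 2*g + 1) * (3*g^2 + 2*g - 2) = -9*g^4 - 12*g^3 + 5*g^2 + 6*g - 2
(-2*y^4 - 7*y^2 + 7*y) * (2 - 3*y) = 6*y^5 - 4*y^4 + 21*y^3 - 35*y^2 + 14*y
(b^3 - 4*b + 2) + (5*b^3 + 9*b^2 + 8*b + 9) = 6*b^3 + 9*b^2 + 4*b + 11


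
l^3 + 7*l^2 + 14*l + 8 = (l + 1)*(l + 2)*(l + 4)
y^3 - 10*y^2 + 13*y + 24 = (y - 8)*(y - 3)*(y + 1)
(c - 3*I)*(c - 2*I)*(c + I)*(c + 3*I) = c^4 - I*c^3 + 11*c^2 - 9*I*c + 18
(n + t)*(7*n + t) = 7*n^2 + 8*n*t + t^2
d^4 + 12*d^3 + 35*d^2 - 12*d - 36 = (d - 1)*(d + 1)*(d + 6)^2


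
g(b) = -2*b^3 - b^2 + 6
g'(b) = -6*b^2 - 2*b = 2*b*(-3*b - 1)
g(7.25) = -808.72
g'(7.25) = -329.88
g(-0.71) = 6.21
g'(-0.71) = -1.60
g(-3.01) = 51.48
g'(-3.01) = -48.34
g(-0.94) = 6.78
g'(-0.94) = -3.42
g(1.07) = 2.41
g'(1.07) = -9.01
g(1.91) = -11.58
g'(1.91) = -25.71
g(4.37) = -180.00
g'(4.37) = -123.32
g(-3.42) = 74.31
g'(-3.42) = -63.34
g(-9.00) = 1383.00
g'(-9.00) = -468.00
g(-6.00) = 402.00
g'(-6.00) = -204.00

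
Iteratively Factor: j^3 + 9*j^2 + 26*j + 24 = (j + 4)*(j^2 + 5*j + 6) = (j + 2)*(j + 4)*(j + 3)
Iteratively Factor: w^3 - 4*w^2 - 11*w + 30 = (w + 3)*(w^2 - 7*w + 10) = (w - 2)*(w + 3)*(w - 5)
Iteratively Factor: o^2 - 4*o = (o - 4)*(o)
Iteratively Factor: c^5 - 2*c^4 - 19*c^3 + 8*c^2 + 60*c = (c + 2)*(c^4 - 4*c^3 - 11*c^2 + 30*c) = c*(c + 2)*(c^3 - 4*c^2 - 11*c + 30) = c*(c - 2)*(c + 2)*(c^2 - 2*c - 15) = c*(c - 5)*(c - 2)*(c + 2)*(c + 3)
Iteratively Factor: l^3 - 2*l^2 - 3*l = (l)*(l^2 - 2*l - 3) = l*(l + 1)*(l - 3)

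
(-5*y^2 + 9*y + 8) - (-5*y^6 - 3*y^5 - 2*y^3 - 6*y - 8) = 5*y^6 + 3*y^5 + 2*y^3 - 5*y^2 + 15*y + 16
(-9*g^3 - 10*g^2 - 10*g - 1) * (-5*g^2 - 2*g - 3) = 45*g^5 + 68*g^4 + 97*g^3 + 55*g^2 + 32*g + 3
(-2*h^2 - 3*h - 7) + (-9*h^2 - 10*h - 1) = -11*h^2 - 13*h - 8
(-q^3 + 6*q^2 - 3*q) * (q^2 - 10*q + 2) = -q^5 + 16*q^4 - 65*q^3 + 42*q^2 - 6*q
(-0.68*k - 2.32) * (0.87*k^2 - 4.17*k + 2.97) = -0.5916*k^3 + 0.817200000000001*k^2 + 7.6548*k - 6.8904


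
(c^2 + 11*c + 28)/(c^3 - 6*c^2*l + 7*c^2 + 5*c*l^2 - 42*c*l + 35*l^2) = (c + 4)/(c^2 - 6*c*l + 5*l^2)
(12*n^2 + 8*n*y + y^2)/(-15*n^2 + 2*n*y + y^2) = (12*n^2 + 8*n*y + y^2)/(-15*n^2 + 2*n*y + y^2)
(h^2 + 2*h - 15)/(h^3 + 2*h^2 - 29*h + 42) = (h + 5)/(h^2 + 5*h - 14)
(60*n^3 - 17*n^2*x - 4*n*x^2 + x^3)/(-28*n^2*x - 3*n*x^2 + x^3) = (15*n^2 - 8*n*x + x^2)/(x*(-7*n + x))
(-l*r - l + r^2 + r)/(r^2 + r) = (-l + r)/r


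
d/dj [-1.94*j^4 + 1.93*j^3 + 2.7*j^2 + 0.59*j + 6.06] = -7.76*j^3 + 5.79*j^2 + 5.4*j + 0.59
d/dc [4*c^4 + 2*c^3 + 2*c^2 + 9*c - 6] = 16*c^3 + 6*c^2 + 4*c + 9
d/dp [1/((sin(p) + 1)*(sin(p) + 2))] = -(2*sin(p) + 3)*cos(p)/((sin(p) + 1)^2*(sin(p) + 2)^2)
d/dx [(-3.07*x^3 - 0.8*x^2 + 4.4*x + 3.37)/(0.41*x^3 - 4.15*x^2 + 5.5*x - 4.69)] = (13.0685*x^4 - 37.378*x^3 + 52.9098*x^2 + 35.475*x - 39.171)/(0.1681*x^6 - 3.403*x^5 + 21.7325*x^4 - 49.4958*x^3 + 69.177*x^2 - 51.59*x + 21.9961)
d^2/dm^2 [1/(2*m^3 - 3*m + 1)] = 6*(-2*m*(2*m^3 - 3*m + 1) + 3*(2*m^2 - 1)^2)/(2*m^3 - 3*m + 1)^3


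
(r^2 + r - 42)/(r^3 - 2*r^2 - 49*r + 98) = (r - 6)/(r^2 - 9*r + 14)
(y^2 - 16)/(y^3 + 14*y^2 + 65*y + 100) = (y - 4)/(y^2 + 10*y + 25)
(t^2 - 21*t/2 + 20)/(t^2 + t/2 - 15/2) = (t - 8)/(t + 3)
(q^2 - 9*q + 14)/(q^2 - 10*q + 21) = (q - 2)/(q - 3)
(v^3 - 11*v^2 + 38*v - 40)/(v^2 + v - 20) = (v^2 - 7*v + 10)/(v + 5)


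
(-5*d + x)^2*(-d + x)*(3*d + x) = -75*d^4 + 80*d^3*x + 2*d^2*x^2 - 8*d*x^3 + x^4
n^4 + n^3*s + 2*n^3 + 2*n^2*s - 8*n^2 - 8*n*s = n*(n - 2)*(n + 4)*(n + s)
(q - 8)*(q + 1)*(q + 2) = q^3 - 5*q^2 - 22*q - 16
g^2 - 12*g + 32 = (g - 8)*(g - 4)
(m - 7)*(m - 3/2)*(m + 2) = m^3 - 13*m^2/2 - 13*m/2 + 21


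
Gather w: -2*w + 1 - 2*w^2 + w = -2*w^2 - w + 1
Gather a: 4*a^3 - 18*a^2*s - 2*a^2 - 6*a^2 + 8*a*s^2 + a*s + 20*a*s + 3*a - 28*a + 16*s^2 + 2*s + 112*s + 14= 4*a^3 + a^2*(-18*s - 8) + a*(8*s^2 + 21*s - 25) + 16*s^2 + 114*s + 14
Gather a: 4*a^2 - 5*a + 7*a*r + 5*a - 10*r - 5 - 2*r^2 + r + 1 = 4*a^2 + 7*a*r - 2*r^2 - 9*r - 4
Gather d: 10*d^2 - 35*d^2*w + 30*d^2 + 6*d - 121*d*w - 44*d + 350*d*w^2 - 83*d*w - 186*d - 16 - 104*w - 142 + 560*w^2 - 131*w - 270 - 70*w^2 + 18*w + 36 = d^2*(40 - 35*w) + d*(350*w^2 - 204*w - 224) + 490*w^2 - 217*w - 392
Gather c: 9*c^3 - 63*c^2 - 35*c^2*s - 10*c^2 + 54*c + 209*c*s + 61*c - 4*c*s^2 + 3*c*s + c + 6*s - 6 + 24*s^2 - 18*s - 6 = 9*c^3 + c^2*(-35*s - 73) + c*(-4*s^2 + 212*s + 116) + 24*s^2 - 12*s - 12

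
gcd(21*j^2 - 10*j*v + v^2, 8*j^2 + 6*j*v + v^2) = 1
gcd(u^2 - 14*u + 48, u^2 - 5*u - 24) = u - 8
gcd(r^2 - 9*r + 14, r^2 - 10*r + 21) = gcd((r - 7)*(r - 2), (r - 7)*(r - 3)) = r - 7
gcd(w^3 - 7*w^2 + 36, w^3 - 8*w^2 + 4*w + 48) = w^2 - 4*w - 12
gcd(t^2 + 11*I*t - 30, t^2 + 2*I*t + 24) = t + 6*I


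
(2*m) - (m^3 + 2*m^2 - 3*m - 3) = -m^3 - 2*m^2 + 5*m + 3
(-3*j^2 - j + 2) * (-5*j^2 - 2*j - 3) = 15*j^4 + 11*j^3 + j^2 - j - 6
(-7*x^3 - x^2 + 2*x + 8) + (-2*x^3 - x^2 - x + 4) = -9*x^3 - 2*x^2 + x + 12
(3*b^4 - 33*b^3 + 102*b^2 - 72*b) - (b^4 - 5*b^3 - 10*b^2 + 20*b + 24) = 2*b^4 - 28*b^3 + 112*b^2 - 92*b - 24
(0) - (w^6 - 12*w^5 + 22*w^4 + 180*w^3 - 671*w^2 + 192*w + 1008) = -w^6 + 12*w^5 - 22*w^4 - 180*w^3 + 671*w^2 - 192*w - 1008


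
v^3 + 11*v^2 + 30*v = v*(v + 5)*(v + 6)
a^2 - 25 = (a - 5)*(a + 5)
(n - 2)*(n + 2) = n^2 - 4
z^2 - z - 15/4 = (z - 5/2)*(z + 3/2)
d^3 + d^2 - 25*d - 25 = (d - 5)*(d + 1)*(d + 5)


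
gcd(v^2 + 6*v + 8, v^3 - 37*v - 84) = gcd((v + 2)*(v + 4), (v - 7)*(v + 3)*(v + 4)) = v + 4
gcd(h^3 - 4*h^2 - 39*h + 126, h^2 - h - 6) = h - 3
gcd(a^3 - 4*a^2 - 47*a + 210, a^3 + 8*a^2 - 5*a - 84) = a + 7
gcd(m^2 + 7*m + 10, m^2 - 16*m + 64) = 1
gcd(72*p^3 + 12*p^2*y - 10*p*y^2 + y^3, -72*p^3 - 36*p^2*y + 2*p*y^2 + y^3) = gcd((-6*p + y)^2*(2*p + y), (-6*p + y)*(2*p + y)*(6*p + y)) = -12*p^2 - 4*p*y + y^2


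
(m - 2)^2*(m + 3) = m^3 - m^2 - 8*m + 12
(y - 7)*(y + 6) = y^2 - y - 42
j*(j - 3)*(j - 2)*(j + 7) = j^4 + 2*j^3 - 29*j^2 + 42*j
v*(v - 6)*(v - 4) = v^3 - 10*v^2 + 24*v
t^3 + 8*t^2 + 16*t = t*(t + 4)^2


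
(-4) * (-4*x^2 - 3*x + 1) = 16*x^2 + 12*x - 4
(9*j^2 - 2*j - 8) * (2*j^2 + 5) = 18*j^4 - 4*j^3 + 29*j^2 - 10*j - 40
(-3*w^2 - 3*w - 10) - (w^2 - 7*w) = -4*w^2 + 4*w - 10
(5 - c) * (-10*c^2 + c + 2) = 10*c^3 - 51*c^2 + 3*c + 10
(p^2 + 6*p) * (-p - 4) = -p^3 - 10*p^2 - 24*p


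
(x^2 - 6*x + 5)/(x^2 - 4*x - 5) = (x - 1)/(x + 1)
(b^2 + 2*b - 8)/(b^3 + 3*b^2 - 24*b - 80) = (b - 2)/(b^2 - b - 20)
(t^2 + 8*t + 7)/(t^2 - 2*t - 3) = (t + 7)/(t - 3)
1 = 1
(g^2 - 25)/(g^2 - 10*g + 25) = (g + 5)/(g - 5)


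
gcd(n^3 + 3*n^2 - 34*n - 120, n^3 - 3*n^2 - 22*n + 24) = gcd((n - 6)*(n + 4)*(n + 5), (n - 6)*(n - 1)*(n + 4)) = n^2 - 2*n - 24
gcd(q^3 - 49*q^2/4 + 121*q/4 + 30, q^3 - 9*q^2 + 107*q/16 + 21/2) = q^2 - 29*q/4 - 6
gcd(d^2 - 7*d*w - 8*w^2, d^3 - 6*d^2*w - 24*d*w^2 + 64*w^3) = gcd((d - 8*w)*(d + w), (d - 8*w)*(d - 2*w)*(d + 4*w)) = -d + 8*w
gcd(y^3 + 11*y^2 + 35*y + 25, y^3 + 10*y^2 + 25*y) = y^2 + 10*y + 25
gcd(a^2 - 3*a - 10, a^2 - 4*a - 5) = a - 5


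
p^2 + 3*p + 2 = (p + 1)*(p + 2)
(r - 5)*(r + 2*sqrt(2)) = r^2 - 5*r + 2*sqrt(2)*r - 10*sqrt(2)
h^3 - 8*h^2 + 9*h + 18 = (h - 6)*(h - 3)*(h + 1)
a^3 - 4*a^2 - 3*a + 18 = (a - 3)^2*(a + 2)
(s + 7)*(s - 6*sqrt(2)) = s^2 - 6*sqrt(2)*s + 7*s - 42*sqrt(2)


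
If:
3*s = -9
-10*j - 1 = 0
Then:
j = -1/10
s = -3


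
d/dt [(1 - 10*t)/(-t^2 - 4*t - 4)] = 2*(11 - 5*t)/(t^3 + 6*t^2 + 12*t + 8)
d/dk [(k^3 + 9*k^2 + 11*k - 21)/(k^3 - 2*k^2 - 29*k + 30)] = (-11*k^2 - 102*k - 279)/(k^4 - 2*k^3 - 59*k^2 + 60*k + 900)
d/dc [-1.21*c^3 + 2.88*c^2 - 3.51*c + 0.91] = -3.63*c^2 + 5.76*c - 3.51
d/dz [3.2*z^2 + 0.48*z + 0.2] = 6.4*z + 0.48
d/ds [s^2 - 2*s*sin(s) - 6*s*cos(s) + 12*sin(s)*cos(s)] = 6*s*sin(s) - 2*s*cos(s) + 2*s - 2*sin(s) - 6*cos(s) + 12*cos(2*s)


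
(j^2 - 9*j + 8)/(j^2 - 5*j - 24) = (j - 1)/(j + 3)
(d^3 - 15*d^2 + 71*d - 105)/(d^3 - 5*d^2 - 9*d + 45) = (d - 7)/(d + 3)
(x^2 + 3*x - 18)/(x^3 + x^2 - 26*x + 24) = (x - 3)/(x^2 - 5*x + 4)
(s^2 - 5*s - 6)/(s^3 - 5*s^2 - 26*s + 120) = (s + 1)/(s^2 + s - 20)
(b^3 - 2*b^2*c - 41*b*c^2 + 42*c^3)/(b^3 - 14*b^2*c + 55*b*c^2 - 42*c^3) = (b + 6*c)/(b - 6*c)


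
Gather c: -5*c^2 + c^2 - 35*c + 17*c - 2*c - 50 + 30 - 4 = -4*c^2 - 20*c - 24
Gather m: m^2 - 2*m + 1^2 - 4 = m^2 - 2*m - 3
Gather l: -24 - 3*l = -3*l - 24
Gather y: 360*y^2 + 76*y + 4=360*y^2 + 76*y + 4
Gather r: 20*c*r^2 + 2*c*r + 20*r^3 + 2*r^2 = 2*c*r + 20*r^3 + r^2*(20*c + 2)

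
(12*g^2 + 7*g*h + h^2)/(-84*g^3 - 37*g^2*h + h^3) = -1/(7*g - h)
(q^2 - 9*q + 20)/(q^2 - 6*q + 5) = (q - 4)/(q - 1)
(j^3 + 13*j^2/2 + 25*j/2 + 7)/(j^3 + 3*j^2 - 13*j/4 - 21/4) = 2*(j + 2)/(2*j - 3)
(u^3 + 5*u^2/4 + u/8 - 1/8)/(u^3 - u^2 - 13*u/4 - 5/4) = (4*u - 1)/(2*(2*u - 5))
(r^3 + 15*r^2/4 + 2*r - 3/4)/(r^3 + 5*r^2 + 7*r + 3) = (r - 1/4)/(r + 1)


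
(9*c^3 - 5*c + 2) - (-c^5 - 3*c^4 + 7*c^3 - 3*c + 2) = c^5 + 3*c^4 + 2*c^3 - 2*c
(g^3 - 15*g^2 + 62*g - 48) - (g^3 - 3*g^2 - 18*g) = -12*g^2 + 80*g - 48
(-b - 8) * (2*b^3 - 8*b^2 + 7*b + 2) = -2*b^4 - 8*b^3 + 57*b^2 - 58*b - 16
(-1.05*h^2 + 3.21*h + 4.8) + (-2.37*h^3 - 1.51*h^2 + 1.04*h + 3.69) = -2.37*h^3 - 2.56*h^2 + 4.25*h + 8.49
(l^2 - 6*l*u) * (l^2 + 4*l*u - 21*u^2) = l^4 - 2*l^3*u - 45*l^2*u^2 + 126*l*u^3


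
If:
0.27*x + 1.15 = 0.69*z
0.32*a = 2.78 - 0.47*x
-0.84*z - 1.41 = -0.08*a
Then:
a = 15.65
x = -4.74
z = -0.19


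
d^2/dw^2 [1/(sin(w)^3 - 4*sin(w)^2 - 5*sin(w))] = (-9*sin(w)^2 + 53*sin(w) - 95 - 29/sin(w) + 70/sin(w)^2 + 50/sin(w)^3)/((sin(w) - 5)^3*(sin(w) + 1)^2)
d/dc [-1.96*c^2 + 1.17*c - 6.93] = 1.17 - 3.92*c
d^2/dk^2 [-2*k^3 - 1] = -12*k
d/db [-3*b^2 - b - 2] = -6*b - 1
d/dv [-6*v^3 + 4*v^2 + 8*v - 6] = -18*v^2 + 8*v + 8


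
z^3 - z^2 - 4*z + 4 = (z - 2)*(z - 1)*(z + 2)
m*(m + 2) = m^2 + 2*m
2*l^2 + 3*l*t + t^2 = (l + t)*(2*l + t)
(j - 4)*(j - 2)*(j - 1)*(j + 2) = j^4 - 5*j^3 + 20*j - 16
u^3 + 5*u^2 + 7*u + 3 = (u + 1)^2*(u + 3)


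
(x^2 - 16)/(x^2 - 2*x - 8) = (x + 4)/(x + 2)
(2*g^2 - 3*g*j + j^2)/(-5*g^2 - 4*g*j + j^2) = (-2*g^2 + 3*g*j - j^2)/(5*g^2 + 4*g*j - j^2)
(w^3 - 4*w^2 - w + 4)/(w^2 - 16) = (w^2 - 1)/(w + 4)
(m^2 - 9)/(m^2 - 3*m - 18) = (m - 3)/(m - 6)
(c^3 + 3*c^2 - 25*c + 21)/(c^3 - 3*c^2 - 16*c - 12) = (-c^3 - 3*c^2 + 25*c - 21)/(-c^3 + 3*c^2 + 16*c + 12)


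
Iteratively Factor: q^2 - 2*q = (q)*(q - 2)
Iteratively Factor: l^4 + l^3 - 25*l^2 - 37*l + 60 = (l - 1)*(l^3 + 2*l^2 - 23*l - 60) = (l - 1)*(l + 3)*(l^2 - l - 20) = (l - 5)*(l - 1)*(l + 3)*(l + 4)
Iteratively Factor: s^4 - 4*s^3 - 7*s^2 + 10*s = (s + 2)*(s^3 - 6*s^2 + 5*s) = s*(s + 2)*(s^2 - 6*s + 5) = s*(s - 1)*(s + 2)*(s - 5)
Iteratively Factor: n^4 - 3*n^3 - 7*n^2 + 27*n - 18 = (n - 3)*(n^3 - 7*n + 6) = (n - 3)*(n - 1)*(n^2 + n - 6) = (n - 3)*(n - 1)*(n + 3)*(n - 2)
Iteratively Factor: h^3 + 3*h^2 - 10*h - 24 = (h - 3)*(h^2 + 6*h + 8) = (h - 3)*(h + 2)*(h + 4)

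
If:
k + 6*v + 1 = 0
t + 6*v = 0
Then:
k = -6*v - 1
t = -6*v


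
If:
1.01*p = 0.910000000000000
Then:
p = 0.90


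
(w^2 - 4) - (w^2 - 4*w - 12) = 4*w + 8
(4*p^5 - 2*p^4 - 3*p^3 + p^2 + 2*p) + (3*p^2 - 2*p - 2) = 4*p^5 - 2*p^4 - 3*p^3 + 4*p^2 - 2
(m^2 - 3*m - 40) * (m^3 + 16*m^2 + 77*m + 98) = m^5 + 13*m^4 - 11*m^3 - 773*m^2 - 3374*m - 3920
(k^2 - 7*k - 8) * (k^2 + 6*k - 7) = k^4 - k^3 - 57*k^2 + k + 56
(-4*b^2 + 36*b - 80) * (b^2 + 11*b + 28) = -4*b^4 - 8*b^3 + 204*b^2 + 128*b - 2240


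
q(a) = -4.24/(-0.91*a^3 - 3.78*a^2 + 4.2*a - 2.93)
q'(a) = -4.24*(2.73*a^2 + 7.56*a - 4.2)/(-0.91*a^3 - 3.78*a^2 + 4.2*a - 2.93)^2 = (-11.5752*a^2 - 32.0544*a + 17.808)/(0.91*a^3 + 3.78*a^2 - 4.2*a + 2.93)^2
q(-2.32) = 0.20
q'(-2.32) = 0.06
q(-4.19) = 0.21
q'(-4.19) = -0.13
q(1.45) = 0.56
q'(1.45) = -0.93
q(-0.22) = 1.05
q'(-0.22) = 1.50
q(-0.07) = 1.31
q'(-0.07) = 1.90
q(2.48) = 0.14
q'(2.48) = -0.15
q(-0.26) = 0.99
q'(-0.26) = 1.40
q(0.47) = 2.25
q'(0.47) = 0.05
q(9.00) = 0.00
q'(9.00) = -0.00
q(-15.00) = -0.00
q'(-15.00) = -0.00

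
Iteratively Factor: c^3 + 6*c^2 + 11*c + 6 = (c + 2)*(c^2 + 4*c + 3) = (c + 2)*(c + 3)*(c + 1)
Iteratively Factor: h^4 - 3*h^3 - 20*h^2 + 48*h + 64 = (h - 4)*(h^3 + h^2 - 16*h - 16) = (h - 4)*(h + 4)*(h^2 - 3*h - 4) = (h - 4)*(h + 1)*(h + 4)*(h - 4)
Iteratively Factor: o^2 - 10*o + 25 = (o - 5)*(o - 5)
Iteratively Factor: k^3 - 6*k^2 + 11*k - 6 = (k - 2)*(k^2 - 4*k + 3) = (k - 3)*(k - 2)*(k - 1)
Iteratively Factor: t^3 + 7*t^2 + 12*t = (t + 3)*(t^2 + 4*t) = (t + 3)*(t + 4)*(t)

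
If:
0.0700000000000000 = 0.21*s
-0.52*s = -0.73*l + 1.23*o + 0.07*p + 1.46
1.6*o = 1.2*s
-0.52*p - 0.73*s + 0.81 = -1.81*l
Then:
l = 4.15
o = 0.25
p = 15.53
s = 0.33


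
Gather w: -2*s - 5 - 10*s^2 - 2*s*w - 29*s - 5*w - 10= -10*s^2 - 31*s + w*(-2*s - 5) - 15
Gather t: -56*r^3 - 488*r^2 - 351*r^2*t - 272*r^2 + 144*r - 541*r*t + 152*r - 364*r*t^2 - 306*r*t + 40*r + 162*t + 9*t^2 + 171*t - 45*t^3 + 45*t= -56*r^3 - 760*r^2 + 336*r - 45*t^3 + t^2*(9 - 364*r) + t*(-351*r^2 - 847*r + 378)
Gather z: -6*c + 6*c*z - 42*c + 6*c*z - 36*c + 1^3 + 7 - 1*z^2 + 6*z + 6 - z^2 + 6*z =-84*c - 2*z^2 + z*(12*c + 12) + 14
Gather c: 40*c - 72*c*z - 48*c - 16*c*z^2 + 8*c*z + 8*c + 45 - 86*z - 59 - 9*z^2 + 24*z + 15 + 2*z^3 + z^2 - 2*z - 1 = c*(-16*z^2 - 64*z) + 2*z^3 - 8*z^2 - 64*z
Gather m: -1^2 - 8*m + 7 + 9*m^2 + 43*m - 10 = 9*m^2 + 35*m - 4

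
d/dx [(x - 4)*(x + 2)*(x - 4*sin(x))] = -(x - 4)*(x + 2)*(4*cos(x) - 1) + (x - 4)*(x - 4*sin(x)) + (x + 2)*(x - 4*sin(x))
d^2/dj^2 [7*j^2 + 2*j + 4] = 14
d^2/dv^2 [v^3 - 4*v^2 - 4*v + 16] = 6*v - 8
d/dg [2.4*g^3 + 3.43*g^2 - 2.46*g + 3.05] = 7.2*g^2 + 6.86*g - 2.46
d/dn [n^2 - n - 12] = 2*n - 1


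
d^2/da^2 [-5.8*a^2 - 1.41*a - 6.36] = -11.6000000000000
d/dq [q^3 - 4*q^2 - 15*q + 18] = 3*q^2 - 8*q - 15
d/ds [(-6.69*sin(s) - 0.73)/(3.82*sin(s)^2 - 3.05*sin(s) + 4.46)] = (25.5558*sin(s)^2 + 5.5772*sin(s) - 32.0639)*cos(s)/(14.5924*sin(s)^4 - 23.302*sin(s)^3 + 43.3769*sin(s)^2 - 27.206*sin(s) + 19.8916)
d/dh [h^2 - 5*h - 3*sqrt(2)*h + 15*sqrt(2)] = 2*h - 5 - 3*sqrt(2)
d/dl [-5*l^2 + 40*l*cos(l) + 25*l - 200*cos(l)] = -40*l*sin(l) - 10*l + 200*sin(l) + 40*cos(l) + 25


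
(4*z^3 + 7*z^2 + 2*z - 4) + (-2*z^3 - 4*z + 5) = 2*z^3 + 7*z^2 - 2*z + 1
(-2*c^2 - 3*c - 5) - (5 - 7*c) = -2*c^2 + 4*c - 10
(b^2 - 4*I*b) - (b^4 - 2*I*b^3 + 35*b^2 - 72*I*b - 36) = -b^4 + 2*I*b^3 - 34*b^2 + 68*I*b + 36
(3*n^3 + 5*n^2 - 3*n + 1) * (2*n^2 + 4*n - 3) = 6*n^5 + 22*n^4 + 5*n^3 - 25*n^2 + 13*n - 3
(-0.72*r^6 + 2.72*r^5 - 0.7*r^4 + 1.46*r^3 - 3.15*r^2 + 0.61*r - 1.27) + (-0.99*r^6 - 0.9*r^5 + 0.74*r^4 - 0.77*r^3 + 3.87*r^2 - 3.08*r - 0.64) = -1.71*r^6 + 1.82*r^5 + 0.04*r^4 + 0.69*r^3 + 0.72*r^2 - 2.47*r - 1.91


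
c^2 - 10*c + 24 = (c - 6)*(c - 4)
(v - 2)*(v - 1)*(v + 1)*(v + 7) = v^4 + 5*v^3 - 15*v^2 - 5*v + 14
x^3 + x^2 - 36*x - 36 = (x - 6)*(x + 1)*(x + 6)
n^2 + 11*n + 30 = (n + 5)*(n + 6)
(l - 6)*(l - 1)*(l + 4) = l^3 - 3*l^2 - 22*l + 24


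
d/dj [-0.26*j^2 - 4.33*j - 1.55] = -0.52*j - 4.33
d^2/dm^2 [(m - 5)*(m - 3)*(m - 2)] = 6*m - 20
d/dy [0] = 0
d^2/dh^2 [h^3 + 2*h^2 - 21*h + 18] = 6*h + 4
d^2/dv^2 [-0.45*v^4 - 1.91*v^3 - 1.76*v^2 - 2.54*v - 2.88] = -5.4*v^2 - 11.46*v - 3.52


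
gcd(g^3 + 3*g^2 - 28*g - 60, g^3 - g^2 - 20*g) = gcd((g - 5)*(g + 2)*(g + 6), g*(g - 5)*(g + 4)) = g - 5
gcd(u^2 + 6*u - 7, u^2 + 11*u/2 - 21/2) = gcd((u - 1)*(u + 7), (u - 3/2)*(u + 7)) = u + 7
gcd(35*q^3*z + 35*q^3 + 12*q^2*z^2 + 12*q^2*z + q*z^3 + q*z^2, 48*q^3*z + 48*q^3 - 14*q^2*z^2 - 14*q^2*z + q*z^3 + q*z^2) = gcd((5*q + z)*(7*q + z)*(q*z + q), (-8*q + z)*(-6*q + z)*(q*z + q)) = q*z + q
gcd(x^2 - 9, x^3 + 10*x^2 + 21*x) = x + 3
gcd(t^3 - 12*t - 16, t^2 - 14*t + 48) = 1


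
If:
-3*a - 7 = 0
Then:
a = -7/3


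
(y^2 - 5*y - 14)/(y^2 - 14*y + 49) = (y + 2)/(y - 7)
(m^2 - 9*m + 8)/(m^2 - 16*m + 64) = (m - 1)/(m - 8)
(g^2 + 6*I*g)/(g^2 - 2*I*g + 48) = g/(g - 8*I)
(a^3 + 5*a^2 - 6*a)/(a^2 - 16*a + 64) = a*(a^2 + 5*a - 6)/(a^2 - 16*a + 64)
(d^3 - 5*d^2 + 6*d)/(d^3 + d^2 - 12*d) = (d - 2)/(d + 4)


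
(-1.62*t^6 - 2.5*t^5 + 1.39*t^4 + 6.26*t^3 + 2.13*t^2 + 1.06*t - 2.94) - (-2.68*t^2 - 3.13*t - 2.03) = -1.62*t^6 - 2.5*t^5 + 1.39*t^4 + 6.26*t^3 + 4.81*t^2 + 4.19*t - 0.91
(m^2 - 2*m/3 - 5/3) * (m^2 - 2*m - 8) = m^4 - 8*m^3/3 - 25*m^2/3 + 26*m/3 + 40/3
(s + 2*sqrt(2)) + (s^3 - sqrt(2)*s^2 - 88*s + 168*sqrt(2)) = s^3 - sqrt(2)*s^2 - 87*s + 170*sqrt(2)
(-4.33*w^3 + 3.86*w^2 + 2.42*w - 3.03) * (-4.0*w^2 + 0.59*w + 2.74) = 17.32*w^5 - 17.9947*w^4 - 19.2668*w^3 + 24.1242*w^2 + 4.8431*w - 8.3022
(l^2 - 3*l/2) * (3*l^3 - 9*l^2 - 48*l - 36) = 3*l^5 - 27*l^4/2 - 69*l^3/2 + 36*l^2 + 54*l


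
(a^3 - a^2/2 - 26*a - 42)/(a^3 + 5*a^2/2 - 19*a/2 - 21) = (a - 6)/(a - 3)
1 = 1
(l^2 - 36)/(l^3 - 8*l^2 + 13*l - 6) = (l + 6)/(l^2 - 2*l + 1)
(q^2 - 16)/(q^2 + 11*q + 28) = (q - 4)/(q + 7)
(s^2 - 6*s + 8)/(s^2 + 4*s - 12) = (s - 4)/(s + 6)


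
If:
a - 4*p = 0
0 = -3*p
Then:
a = 0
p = 0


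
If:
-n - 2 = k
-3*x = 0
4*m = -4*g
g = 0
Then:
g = 0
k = -n - 2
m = 0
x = 0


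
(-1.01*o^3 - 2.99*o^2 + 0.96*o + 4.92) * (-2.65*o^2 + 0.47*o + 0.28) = 2.6765*o^5 + 7.4488*o^4 - 4.2321*o^3 - 13.424*o^2 + 2.5812*o + 1.3776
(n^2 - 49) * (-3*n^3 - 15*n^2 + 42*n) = -3*n^5 - 15*n^4 + 189*n^3 + 735*n^2 - 2058*n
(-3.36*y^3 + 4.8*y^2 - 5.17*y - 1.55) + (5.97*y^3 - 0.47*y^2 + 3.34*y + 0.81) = 2.61*y^3 + 4.33*y^2 - 1.83*y - 0.74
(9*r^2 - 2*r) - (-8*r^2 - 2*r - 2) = 17*r^2 + 2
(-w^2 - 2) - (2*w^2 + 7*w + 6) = -3*w^2 - 7*w - 8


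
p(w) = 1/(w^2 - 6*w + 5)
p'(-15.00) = 0.00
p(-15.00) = 0.00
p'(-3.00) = 0.01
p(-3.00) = 0.03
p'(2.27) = 0.12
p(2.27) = -0.29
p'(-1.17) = 0.05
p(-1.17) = 0.07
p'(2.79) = 0.03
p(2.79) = -0.25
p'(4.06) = -0.26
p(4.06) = -0.35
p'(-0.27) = 0.15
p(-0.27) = 0.15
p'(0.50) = 0.99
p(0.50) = 0.44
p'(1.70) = 0.49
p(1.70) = -0.43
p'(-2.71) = 0.01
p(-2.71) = 0.03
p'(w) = (6 - 2*w)/(w^2 - 6*w + 5)^2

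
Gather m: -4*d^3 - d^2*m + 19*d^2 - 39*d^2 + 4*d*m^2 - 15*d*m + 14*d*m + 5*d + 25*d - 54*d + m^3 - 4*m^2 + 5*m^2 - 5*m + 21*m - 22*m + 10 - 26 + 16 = -4*d^3 - 20*d^2 - 24*d + m^3 + m^2*(4*d + 1) + m*(-d^2 - d - 6)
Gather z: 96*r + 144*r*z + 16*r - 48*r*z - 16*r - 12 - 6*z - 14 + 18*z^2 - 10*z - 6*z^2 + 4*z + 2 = 96*r + 12*z^2 + z*(96*r - 12) - 24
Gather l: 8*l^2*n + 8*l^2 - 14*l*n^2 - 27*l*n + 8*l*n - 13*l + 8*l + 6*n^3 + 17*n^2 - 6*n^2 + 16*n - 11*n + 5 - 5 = l^2*(8*n + 8) + l*(-14*n^2 - 19*n - 5) + 6*n^3 + 11*n^2 + 5*n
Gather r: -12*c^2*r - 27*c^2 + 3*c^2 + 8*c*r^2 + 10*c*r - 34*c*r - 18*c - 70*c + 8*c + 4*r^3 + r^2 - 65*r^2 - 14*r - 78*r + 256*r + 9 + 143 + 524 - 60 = -24*c^2 - 80*c + 4*r^3 + r^2*(8*c - 64) + r*(-12*c^2 - 24*c + 164) + 616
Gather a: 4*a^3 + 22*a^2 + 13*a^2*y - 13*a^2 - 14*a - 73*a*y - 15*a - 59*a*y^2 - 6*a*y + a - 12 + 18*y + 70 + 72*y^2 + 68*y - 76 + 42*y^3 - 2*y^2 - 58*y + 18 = 4*a^3 + a^2*(13*y + 9) + a*(-59*y^2 - 79*y - 28) + 42*y^3 + 70*y^2 + 28*y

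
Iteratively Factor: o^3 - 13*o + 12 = (o + 4)*(o^2 - 4*o + 3) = (o - 3)*(o + 4)*(o - 1)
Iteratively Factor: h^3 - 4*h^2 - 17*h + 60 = (h - 3)*(h^2 - h - 20) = (h - 5)*(h - 3)*(h + 4)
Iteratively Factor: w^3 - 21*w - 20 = (w - 5)*(w^2 + 5*w + 4) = (w - 5)*(w + 4)*(w + 1)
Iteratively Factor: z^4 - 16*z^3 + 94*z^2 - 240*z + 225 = (z - 3)*(z^3 - 13*z^2 + 55*z - 75) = (z - 3)^2*(z^2 - 10*z + 25) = (z - 5)*(z - 3)^2*(z - 5)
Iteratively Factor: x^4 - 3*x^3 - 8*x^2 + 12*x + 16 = (x + 1)*(x^3 - 4*x^2 - 4*x + 16) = (x - 4)*(x + 1)*(x^2 - 4) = (x - 4)*(x - 2)*(x + 1)*(x + 2)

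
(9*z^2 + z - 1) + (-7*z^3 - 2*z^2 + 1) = -7*z^3 + 7*z^2 + z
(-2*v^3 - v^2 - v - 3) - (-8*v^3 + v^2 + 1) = 6*v^3 - 2*v^2 - v - 4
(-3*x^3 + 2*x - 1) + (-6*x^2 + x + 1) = -3*x^3 - 6*x^2 + 3*x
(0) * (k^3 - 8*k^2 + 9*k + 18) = 0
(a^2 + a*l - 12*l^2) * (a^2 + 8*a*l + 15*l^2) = a^4 + 9*a^3*l + 11*a^2*l^2 - 81*a*l^3 - 180*l^4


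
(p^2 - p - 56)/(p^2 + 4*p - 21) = (p - 8)/(p - 3)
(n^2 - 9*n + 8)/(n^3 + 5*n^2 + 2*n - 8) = (n - 8)/(n^2 + 6*n + 8)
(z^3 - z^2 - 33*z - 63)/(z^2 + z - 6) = (z^2 - 4*z - 21)/(z - 2)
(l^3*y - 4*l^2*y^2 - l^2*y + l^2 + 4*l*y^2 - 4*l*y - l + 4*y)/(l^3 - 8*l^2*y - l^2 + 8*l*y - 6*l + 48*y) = (l^3*y - 4*l^2*y^2 - l^2*y + l^2 + 4*l*y^2 - 4*l*y - l + 4*y)/(l^3 - 8*l^2*y - l^2 + 8*l*y - 6*l + 48*y)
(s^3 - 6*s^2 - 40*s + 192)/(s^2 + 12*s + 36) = (s^2 - 12*s + 32)/(s + 6)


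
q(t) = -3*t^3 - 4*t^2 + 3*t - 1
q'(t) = -9*t^2 - 8*t + 3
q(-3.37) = 58.28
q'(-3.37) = -72.25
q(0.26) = -0.54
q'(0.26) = 0.31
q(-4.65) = 200.19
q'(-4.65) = -154.40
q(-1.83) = -1.50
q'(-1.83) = -12.50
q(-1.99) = 0.83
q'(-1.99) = -16.72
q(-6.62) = 674.19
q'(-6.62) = -338.46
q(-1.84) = -1.37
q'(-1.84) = -12.75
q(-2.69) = 20.38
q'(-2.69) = -40.60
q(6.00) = -775.00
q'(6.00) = -369.00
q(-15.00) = 9179.00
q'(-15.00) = -1902.00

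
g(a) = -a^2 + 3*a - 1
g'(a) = 3 - 2*a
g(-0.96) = -4.80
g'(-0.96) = 4.92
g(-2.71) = -16.47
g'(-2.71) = 8.42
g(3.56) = -2.99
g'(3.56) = -4.12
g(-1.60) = -8.36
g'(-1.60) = 6.20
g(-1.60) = -8.36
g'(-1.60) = 6.20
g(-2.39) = -13.88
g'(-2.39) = 7.78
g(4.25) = -6.31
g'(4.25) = -5.50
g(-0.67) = -3.46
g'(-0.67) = 4.34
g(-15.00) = -271.00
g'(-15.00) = 33.00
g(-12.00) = -181.00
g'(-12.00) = 27.00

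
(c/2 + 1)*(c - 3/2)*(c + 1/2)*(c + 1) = c^4/2 + c^3 - 7*c^2/8 - 17*c/8 - 3/4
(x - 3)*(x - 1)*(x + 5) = x^3 + x^2 - 17*x + 15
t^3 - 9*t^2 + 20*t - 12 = (t - 6)*(t - 2)*(t - 1)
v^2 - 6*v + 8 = (v - 4)*(v - 2)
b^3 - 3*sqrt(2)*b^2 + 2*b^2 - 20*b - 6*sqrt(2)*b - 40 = (b + 2)*(b - 5*sqrt(2))*(b + 2*sqrt(2))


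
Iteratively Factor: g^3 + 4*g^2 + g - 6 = (g - 1)*(g^2 + 5*g + 6) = (g - 1)*(g + 3)*(g + 2)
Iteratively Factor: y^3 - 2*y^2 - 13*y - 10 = (y + 2)*(y^2 - 4*y - 5) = (y - 5)*(y + 2)*(y + 1)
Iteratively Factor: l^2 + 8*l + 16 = (l + 4)*(l + 4)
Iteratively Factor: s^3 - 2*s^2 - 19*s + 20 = (s + 4)*(s^2 - 6*s + 5) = (s - 5)*(s + 4)*(s - 1)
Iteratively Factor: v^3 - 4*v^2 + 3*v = (v)*(v^2 - 4*v + 3) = v*(v - 3)*(v - 1)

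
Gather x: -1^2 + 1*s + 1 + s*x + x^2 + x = s + x^2 + x*(s + 1)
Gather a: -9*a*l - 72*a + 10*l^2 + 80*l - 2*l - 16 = a*(-9*l - 72) + 10*l^2 + 78*l - 16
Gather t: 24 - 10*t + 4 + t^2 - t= t^2 - 11*t + 28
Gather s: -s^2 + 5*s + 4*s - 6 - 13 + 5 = -s^2 + 9*s - 14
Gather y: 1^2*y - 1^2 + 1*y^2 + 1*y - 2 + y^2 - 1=2*y^2 + 2*y - 4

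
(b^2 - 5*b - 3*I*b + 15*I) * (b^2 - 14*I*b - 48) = b^4 - 5*b^3 - 17*I*b^3 - 90*b^2 + 85*I*b^2 + 450*b + 144*I*b - 720*I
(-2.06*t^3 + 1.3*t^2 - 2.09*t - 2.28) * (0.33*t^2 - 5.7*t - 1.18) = -0.6798*t^5 + 12.171*t^4 - 5.6689*t^3 + 9.6266*t^2 + 15.4622*t + 2.6904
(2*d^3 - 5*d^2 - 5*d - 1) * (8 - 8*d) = -16*d^4 + 56*d^3 - 32*d - 8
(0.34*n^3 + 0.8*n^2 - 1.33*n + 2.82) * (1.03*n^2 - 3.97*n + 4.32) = 0.3502*n^5 - 0.5258*n^4 - 3.0771*n^3 + 11.6407*n^2 - 16.941*n + 12.1824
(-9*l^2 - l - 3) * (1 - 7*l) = 63*l^3 - 2*l^2 + 20*l - 3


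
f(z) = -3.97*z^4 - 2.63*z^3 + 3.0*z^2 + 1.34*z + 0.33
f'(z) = -15.88*z^3 - 7.89*z^2 + 6.0*z + 1.34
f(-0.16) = 0.20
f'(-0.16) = 0.24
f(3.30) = -527.90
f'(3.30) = -635.46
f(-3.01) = -230.68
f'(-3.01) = 344.86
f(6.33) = -6911.95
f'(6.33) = -4304.57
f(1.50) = -19.88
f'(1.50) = -61.01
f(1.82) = -46.71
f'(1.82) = -109.61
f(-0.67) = 0.77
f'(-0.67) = -1.45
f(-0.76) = 0.87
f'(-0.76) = -0.81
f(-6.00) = -4476.75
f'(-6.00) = 3111.38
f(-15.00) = -191449.77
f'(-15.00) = 51731.09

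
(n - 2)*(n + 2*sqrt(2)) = n^2 - 2*n + 2*sqrt(2)*n - 4*sqrt(2)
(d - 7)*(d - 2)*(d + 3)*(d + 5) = d^4 - d^3 - 43*d^2 - 23*d + 210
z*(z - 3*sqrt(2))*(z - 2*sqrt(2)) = z^3 - 5*sqrt(2)*z^2 + 12*z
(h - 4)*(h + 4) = h^2 - 16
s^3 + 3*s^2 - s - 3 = (s - 1)*(s + 1)*(s + 3)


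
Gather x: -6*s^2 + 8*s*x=-6*s^2 + 8*s*x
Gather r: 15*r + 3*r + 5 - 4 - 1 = 18*r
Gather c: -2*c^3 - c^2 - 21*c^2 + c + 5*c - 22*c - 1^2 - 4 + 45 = -2*c^3 - 22*c^2 - 16*c + 40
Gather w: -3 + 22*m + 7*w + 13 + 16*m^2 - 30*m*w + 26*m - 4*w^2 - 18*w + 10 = 16*m^2 + 48*m - 4*w^2 + w*(-30*m - 11) + 20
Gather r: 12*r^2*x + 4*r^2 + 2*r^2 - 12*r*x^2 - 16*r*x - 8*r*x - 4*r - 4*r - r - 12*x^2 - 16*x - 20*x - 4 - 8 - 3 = r^2*(12*x + 6) + r*(-12*x^2 - 24*x - 9) - 12*x^2 - 36*x - 15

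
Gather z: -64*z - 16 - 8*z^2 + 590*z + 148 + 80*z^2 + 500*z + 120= 72*z^2 + 1026*z + 252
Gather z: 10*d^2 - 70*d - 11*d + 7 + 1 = 10*d^2 - 81*d + 8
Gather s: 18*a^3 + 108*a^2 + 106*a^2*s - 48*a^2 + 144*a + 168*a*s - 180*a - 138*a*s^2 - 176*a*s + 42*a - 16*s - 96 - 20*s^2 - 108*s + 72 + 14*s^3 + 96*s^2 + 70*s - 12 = 18*a^3 + 60*a^2 + 6*a + 14*s^3 + s^2*(76 - 138*a) + s*(106*a^2 - 8*a - 54) - 36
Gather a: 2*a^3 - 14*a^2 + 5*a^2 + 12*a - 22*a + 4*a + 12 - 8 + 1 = 2*a^3 - 9*a^2 - 6*a + 5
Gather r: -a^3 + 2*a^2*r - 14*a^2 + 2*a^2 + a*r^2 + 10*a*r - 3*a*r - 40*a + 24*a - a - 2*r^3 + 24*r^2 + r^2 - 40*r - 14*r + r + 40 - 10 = -a^3 - 12*a^2 - 17*a - 2*r^3 + r^2*(a + 25) + r*(2*a^2 + 7*a - 53) + 30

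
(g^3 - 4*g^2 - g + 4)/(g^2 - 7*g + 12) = (g^2 - 1)/(g - 3)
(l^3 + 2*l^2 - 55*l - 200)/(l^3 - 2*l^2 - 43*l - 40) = (l + 5)/(l + 1)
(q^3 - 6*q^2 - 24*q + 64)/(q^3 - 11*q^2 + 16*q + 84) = (q^3 - 6*q^2 - 24*q + 64)/(q^3 - 11*q^2 + 16*q + 84)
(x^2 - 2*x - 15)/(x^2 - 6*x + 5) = (x + 3)/(x - 1)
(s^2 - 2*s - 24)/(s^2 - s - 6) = (-s^2 + 2*s + 24)/(-s^2 + s + 6)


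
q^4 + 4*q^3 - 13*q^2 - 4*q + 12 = (q - 2)*(q - 1)*(q + 1)*(q + 6)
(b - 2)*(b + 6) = b^2 + 4*b - 12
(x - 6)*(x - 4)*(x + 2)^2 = x^4 - 6*x^3 - 12*x^2 + 56*x + 96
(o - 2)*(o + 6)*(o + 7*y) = o^3 + 7*o^2*y + 4*o^2 + 28*o*y - 12*o - 84*y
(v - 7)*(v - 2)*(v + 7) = v^3 - 2*v^2 - 49*v + 98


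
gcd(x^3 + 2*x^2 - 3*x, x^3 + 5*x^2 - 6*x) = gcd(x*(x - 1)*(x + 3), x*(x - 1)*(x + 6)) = x^2 - x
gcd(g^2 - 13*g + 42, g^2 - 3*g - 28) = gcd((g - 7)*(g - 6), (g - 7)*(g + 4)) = g - 7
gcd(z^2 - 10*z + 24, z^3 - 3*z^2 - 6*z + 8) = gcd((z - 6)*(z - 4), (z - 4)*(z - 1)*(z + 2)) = z - 4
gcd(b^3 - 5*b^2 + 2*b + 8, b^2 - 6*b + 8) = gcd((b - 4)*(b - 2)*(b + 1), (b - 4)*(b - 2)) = b^2 - 6*b + 8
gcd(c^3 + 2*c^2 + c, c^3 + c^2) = c^2 + c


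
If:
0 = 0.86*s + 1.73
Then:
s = -2.01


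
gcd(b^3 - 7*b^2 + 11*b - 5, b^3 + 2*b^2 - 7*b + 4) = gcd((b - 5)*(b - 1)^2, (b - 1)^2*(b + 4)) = b^2 - 2*b + 1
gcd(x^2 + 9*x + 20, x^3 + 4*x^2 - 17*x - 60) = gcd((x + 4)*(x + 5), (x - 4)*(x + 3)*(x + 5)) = x + 5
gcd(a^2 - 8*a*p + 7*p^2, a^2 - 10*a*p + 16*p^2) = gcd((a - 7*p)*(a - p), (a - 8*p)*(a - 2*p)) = 1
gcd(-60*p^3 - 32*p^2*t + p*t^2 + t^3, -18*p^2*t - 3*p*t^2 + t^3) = 6*p - t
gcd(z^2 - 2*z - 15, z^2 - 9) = z + 3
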